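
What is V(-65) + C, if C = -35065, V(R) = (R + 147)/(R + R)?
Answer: -2279266/65 ≈ -35066.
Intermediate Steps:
V(R) = (147 + R)/(2*R) (V(R) = (147 + R)/((2*R)) = (147 + R)*(1/(2*R)) = (147 + R)/(2*R))
V(-65) + C = (½)*(147 - 65)/(-65) - 35065 = (½)*(-1/65)*82 - 35065 = -41/65 - 35065 = -2279266/65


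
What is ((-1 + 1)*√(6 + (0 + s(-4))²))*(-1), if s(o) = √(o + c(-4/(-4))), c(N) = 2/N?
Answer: 0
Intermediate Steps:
s(o) = √(2 + o) (s(o) = √(o + 2/((-4/(-4)))) = √(o + 2/((-4*(-¼)))) = √(o + 2/1) = √(o + 2*1) = √(o + 2) = √(2 + o))
((-1 + 1)*√(6 + (0 + s(-4))²))*(-1) = ((-1 + 1)*√(6 + (0 + √(2 - 4))²))*(-1) = (0*√(6 + (0 + √(-2))²))*(-1) = (0*√(6 + (0 + I*√2)²))*(-1) = (0*√(6 + (I*√2)²))*(-1) = (0*√(6 - 2))*(-1) = (0*√4)*(-1) = (0*2)*(-1) = 0*(-1) = 0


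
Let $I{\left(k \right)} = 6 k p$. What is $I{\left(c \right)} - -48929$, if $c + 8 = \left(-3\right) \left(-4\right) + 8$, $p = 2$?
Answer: $49073$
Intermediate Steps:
$c = 12$ ($c = -8 + \left(\left(-3\right) \left(-4\right) + 8\right) = -8 + \left(12 + 8\right) = -8 + 20 = 12$)
$I{\left(k \right)} = 12 k$ ($I{\left(k \right)} = 6 k 2 = 12 k$)
$I{\left(c \right)} - -48929 = 12 \cdot 12 - -48929 = 144 + 48929 = 49073$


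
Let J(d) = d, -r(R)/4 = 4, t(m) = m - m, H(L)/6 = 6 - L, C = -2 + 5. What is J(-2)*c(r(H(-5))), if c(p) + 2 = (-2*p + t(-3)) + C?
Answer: -66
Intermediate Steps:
C = 3
H(L) = 36 - 6*L (H(L) = 6*(6 - L) = 36 - 6*L)
t(m) = 0
r(R) = -16 (r(R) = -4*4 = -16)
c(p) = 1 - 2*p (c(p) = -2 + ((-2*p + 0) + 3) = -2 + (-2*p + 3) = -2 + (3 - 2*p) = 1 - 2*p)
J(-2)*c(r(H(-5))) = -2*(1 - 2*(-16)) = -2*(1 + 32) = -2*33 = -66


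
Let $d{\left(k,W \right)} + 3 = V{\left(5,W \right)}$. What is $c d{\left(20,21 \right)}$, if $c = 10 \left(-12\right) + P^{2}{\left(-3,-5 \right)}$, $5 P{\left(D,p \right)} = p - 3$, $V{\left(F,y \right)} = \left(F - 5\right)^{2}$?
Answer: $\frac{8808}{25} \approx 352.32$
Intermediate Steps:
$V{\left(F,y \right)} = \left(-5 + F\right)^{2}$
$P{\left(D,p \right)} = - \frac{3}{5} + \frac{p}{5}$ ($P{\left(D,p \right)} = \frac{p - 3}{5} = \frac{-3 + p}{5} = - \frac{3}{5} + \frac{p}{5}$)
$d{\left(k,W \right)} = -3$ ($d{\left(k,W \right)} = -3 + \left(-5 + 5\right)^{2} = -3 + 0^{2} = -3 + 0 = -3$)
$c = - \frac{2936}{25}$ ($c = 10 \left(-12\right) + \left(- \frac{3}{5} + \frac{1}{5} \left(-5\right)\right)^{2} = -120 + \left(- \frac{3}{5} - 1\right)^{2} = -120 + \left(- \frac{8}{5}\right)^{2} = -120 + \frac{64}{25} = - \frac{2936}{25} \approx -117.44$)
$c d{\left(20,21 \right)} = \left(- \frac{2936}{25}\right) \left(-3\right) = \frac{8808}{25}$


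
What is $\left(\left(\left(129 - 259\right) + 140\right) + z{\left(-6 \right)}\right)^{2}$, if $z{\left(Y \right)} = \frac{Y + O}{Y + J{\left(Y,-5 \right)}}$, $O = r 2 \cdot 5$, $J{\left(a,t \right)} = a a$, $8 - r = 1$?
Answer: $\frac{33124}{225} \approx 147.22$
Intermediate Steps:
$r = 7$ ($r = 8 - 1 = 7$)
$J{\left(a,t \right)} = a^{2}$
$O = 70$ ($O = 7 \cdot 2 \cdot 5 = 14 \cdot 5 = 70$)
$z{\left(Y \right)} = \frac{70 + Y}{Y + Y^{2}}$ ($z{\left(Y \right)} = \frac{Y + 70}{Y + Y^{2}} = \frac{70 + Y}{Y + Y^{2}}$)
$\left(\left(\left(129 - 259\right) + 140\right) + z{\left(-6 \right)}\right)^{2} = \left(\left(\left(129 - 259\right) + 140\right) + \frac{70 - 6}{\left(-6\right) \left(1 - 6\right)}\right)^{2} = \left(\left(-130 + 140\right) - \frac{1}{6} \frac{1}{-5} \cdot 64\right)^{2} = \left(10 - \left(- \frac{1}{30}\right) 64\right)^{2} = \left(10 + \frac{32}{15}\right)^{2} = \left(\frac{182}{15}\right)^{2} = \frac{33124}{225}$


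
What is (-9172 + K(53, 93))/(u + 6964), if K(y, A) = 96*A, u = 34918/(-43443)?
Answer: -5300046/151251067 ≈ -0.035041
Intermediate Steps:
u = -34918/43443 (u = 34918*(-1/43443) = -34918/43443 ≈ -0.80377)
(-9172 + K(53, 93))/(u + 6964) = (-9172 + 96*93)/(-34918/43443 + 6964) = (-9172 + 8928)/(302502134/43443) = -244*43443/302502134 = -5300046/151251067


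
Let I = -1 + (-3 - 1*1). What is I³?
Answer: -125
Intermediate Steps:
I = -5 (I = -1 + (-3 - 1) = -1 - 4 = -5)
I³ = (-5)³ = -125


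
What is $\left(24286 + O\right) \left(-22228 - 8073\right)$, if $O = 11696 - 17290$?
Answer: $-566386292$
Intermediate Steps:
$O = -5594$ ($O = 11696 - 17290 = -5594$)
$\left(24286 + O\right) \left(-22228 - 8073\right) = \left(24286 - 5594\right) \left(-22228 - 8073\right) = 18692 \left(-30301\right) = -566386292$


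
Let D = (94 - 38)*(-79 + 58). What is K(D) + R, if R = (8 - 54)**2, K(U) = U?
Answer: 940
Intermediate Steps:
D = -1176 (D = 56*(-21) = -1176)
R = 2116 (R = (-46)**2 = 2116)
K(D) + R = -1176 + 2116 = 940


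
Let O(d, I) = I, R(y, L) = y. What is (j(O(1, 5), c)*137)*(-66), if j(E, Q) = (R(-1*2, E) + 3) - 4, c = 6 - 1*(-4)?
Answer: 27126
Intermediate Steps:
c = 10 (c = 6 + 4 = 10)
j(E, Q) = -3 (j(E, Q) = (-1*2 + 3) - 4 = (-2 + 3) - 4 = 1 - 4 = -3)
(j(O(1, 5), c)*137)*(-66) = -3*137*(-66) = -411*(-66) = 27126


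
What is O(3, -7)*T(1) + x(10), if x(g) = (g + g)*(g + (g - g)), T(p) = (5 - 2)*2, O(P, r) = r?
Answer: 158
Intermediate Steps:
T(p) = 6 (T(p) = 3*2 = 6)
x(g) = 2*g**2 (x(g) = (2*g)*(g + 0) = (2*g)*g = 2*g**2)
O(3, -7)*T(1) + x(10) = -7*6 + 2*10**2 = -42 + 2*100 = -42 + 200 = 158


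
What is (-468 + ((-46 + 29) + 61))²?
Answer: 179776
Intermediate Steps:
(-468 + ((-46 + 29) + 61))² = (-468 + (-17 + 61))² = (-468 + 44)² = (-424)² = 179776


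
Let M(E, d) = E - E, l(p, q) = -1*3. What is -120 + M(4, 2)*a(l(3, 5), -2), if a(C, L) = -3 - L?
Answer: -120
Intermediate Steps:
l(p, q) = -3
M(E, d) = 0
-120 + M(4, 2)*a(l(3, 5), -2) = -120 + 0*(-3 - 1*(-2)) = -120 + 0*(-3 + 2) = -120 + 0*(-1) = -120 + 0 = -120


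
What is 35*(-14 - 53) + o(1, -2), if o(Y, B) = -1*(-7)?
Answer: -2338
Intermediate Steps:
o(Y, B) = 7
35*(-14 - 53) + o(1, -2) = 35*(-14 - 53) + 7 = 35*(-67) + 7 = -2345 + 7 = -2338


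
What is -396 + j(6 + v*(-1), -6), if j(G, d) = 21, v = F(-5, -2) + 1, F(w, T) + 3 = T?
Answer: -375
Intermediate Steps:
F(w, T) = -3 + T
v = -4 (v = (-3 - 2) + 1 = -5 + 1 = -4)
-396 + j(6 + v*(-1), -6) = -396 + 21 = -375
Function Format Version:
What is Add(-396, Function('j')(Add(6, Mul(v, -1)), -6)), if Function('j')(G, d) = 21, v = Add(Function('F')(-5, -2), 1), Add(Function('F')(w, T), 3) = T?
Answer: -375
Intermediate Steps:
Function('F')(w, T) = Add(-3, T)
v = -4 (v = Add(Add(-3, -2), 1) = Add(-5, 1) = -4)
Add(-396, Function('j')(Add(6, Mul(v, -1)), -6)) = Add(-396, 21) = -375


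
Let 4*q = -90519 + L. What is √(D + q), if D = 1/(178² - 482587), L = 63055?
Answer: I*√1395950597249097/450903 ≈ 82.861*I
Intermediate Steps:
q = -6866 (q = (-90519 + 63055)/4 = (¼)*(-27464) = -6866)
D = -1/450903 (D = 1/(31684 - 482587) = 1/(-450903) = -1/450903 ≈ -2.2178e-6)
√(D + q) = √(-1/450903 - 6866) = √(-3095899999/450903) = I*√1395950597249097/450903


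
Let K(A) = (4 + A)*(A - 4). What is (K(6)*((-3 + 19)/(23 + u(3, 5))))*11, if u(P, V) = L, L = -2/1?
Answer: 3520/21 ≈ 167.62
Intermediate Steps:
L = -2 (L = -2*1 = -2)
u(P, V) = -2
K(A) = (-4 + A)*(4 + A) (K(A) = (4 + A)*(-4 + A) = (-4 + A)*(4 + A))
(K(6)*((-3 + 19)/(23 + u(3, 5))))*11 = ((-16 + 6**2)*((-3 + 19)/(23 - 2)))*11 = ((-16 + 36)*(16/21))*11 = (20*(16*(1/21)))*11 = (20*(16/21))*11 = (320/21)*11 = 3520/21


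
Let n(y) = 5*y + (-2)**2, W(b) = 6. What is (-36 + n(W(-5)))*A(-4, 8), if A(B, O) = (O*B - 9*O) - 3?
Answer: 214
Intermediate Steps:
A(B, O) = -3 - 9*O + B*O (A(B, O) = (B*O - 9*O) - 3 = (-9*O + B*O) - 3 = -3 - 9*O + B*O)
n(y) = 4 + 5*y (n(y) = 5*y + 4 = 4 + 5*y)
(-36 + n(W(-5)))*A(-4, 8) = (-36 + (4 + 5*6))*(-3 - 9*8 - 4*8) = (-36 + (4 + 30))*(-3 - 72 - 32) = (-36 + 34)*(-107) = -2*(-107) = 214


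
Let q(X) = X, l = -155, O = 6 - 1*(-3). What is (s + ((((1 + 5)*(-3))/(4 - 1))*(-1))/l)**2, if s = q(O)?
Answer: 1929321/24025 ≈ 80.305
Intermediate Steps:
O = 9 (O = 6 + 3 = 9)
s = 9
(s + ((((1 + 5)*(-3))/(4 - 1))*(-1))/l)**2 = (9 + ((((1 + 5)*(-3))/(4 - 1))*(-1))/(-155))**2 = (9 + (((6*(-3))/3)*(-1))*(-1/155))**2 = (9 + (((1/3)*(-18))*(-1))*(-1/155))**2 = (9 - 6*(-1)*(-1/155))**2 = (9 + 6*(-1/155))**2 = (9 - 6/155)**2 = (1389/155)**2 = 1929321/24025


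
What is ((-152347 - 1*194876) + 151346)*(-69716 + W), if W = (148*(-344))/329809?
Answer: 4503802829711812/329809 ≈ 1.3656e+10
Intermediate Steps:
W = -50912/329809 (W = -50912*1/329809 = -50912/329809 ≈ -0.15437)
((-152347 - 1*194876) + 151346)*(-69716 + W) = ((-152347 - 1*194876) + 151346)*(-69716 - 50912/329809) = ((-152347 - 194876) + 151346)*(-22993015156/329809) = (-347223 + 151346)*(-22993015156/329809) = -195877*(-22993015156/329809) = 4503802829711812/329809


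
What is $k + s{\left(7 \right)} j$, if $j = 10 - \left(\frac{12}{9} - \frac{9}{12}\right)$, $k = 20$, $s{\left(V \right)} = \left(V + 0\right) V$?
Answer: $\frac{5777}{12} \approx 481.42$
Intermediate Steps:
$s{\left(V \right)} = V^{2}$ ($s{\left(V \right)} = V V = V^{2}$)
$j = \frac{113}{12}$ ($j = 10 - \left(12 \cdot \frac{1}{9} - \frac{3}{4}\right) = 10 - \left(\frac{4}{3} - \frac{3}{4}\right) = 10 - \frac{7}{12} = \frac{113}{12} \approx 9.4167$)
$k + s{\left(7 \right)} j = 20 + 7^{2} \cdot \frac{113}{12} = 20 + 49 \cdot \frac{113}{12} = 20 + \frac{5537}{12} = \frac{5777}{12}$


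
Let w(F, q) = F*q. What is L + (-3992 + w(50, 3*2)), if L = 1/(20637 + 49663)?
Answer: -259547599/70300 ≈ -3692.0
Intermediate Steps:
L = 1/70300 ≈ 1.4225e-5
L + (-3992 + w(50, 3*2)) = 1/70300 + (-3992 + 50*(3*2)) = 1/70300 + (-3992 + 50*6) = 1/70300 + (-3992 + 300) = 1/70300 - 3692 = -259547599/70300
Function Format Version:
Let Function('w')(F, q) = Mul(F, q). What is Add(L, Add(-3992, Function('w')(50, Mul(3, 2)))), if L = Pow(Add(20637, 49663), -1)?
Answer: Rational(-259547599, 70300) ≈ -3692.0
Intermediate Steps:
L = Rational(1, 70300) (L = Pow(70300, -1) = Rational(1, 70300) ≈ 1.4225e-5)
Add(L, Add(-3992, Function('w')(50, Mul(3, 2)))) = Add(Rational(1, 70300), Add(-3992, Mul(50, Mul(3, 2)))) = Add(Rational(1, 70300), Add(-3992, Mul(50, 6))) = Add(Rational(1, 70300), Add(-3992, 300)) = Add(Rational(1, 70300), -3692) = Rational(-259547599, 70300)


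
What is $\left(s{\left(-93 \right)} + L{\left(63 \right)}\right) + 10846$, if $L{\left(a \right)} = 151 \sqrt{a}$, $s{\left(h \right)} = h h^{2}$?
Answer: $-793511 + 453 \sqrt{7} \approx -7.9231 \cdot 10^{5}$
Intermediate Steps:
$s{\left(h \right)} = h^{3}$
$\left(s{\left(-93 \right)} + L{\left(63 \right)}\right) + 10846 = \left(\left(-93\right)^{3} + 151 \sqrt{63}\right) + 10846 = \left(-804357 + 151 \cdot 3 \sqrt{7}\right) + 10846 = \left(-804357 + 453 \sqrt{7}\right) + 10846 = -793511 + 453 \sqrt{7}$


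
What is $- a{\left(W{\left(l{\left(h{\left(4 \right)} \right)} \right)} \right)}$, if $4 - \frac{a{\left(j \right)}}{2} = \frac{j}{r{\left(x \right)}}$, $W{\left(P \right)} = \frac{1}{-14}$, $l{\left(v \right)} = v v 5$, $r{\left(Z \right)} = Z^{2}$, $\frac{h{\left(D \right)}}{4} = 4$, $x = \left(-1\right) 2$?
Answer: $- \frac{225}{28} \approx -8.0357$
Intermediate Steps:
$x = -2$
$h{\left(D \right)} = 16$ ($h{\left(D \right)} = 4 \cdot 4 = 16$)
$l{\left(v \right)} = 5 v^{2}$ ($l{\left(v \right)} = v^{2} \cdot 5 = 5 v^{2}$)
$W{\left(P \right)} = - \frac{1}{14}$
$a{\left(j \right)} = 8 - \frac{j}{2}$ ($a{\left(j \right)} = 8 - 2 \frac{j}{\left(-2\right)^{2}} = 8 - 2 \frac{j}{4} = 8 - \frac{j}{2}$)
$- a{\left(W{\left(l{\left(h{\left(4 \right)} \right)} \right)} \right)} = - (8 - - \frac{1}{28}) = - (8 + \frac{1}{28}) = \left(-1\right) \frac{225}{28} = - \frac{225}{28}$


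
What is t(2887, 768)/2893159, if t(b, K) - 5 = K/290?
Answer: 1109/419508055 ≈ 2.6436e-6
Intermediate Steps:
t(b, K) = 5 + K/290
t(2887, 768)/2893159 = (5 + (1/290)*768)/2893159 = (5 + 384/145)*(1/2893159) = (1109/145)*(1/2893159) = 1109/419508055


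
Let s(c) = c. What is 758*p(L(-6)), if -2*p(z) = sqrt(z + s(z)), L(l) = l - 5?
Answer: -379*I*sqrt(22) ≈ -1777.7*I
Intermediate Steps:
L(l) = -5 + l
p(z) = -sqrt(2)*sqrt(z)/2 (p(z) = -sqrt(z + z)/2 = -sqrt(2)*sqrt(z)/2)
758*p(L(-6)) = 758*(-sqrt(2)*sqrt(-5 - 6)/2) = 758*(-sqrt(2)*sqrt(-11)/2) = 758*(-sqrt(2)*I*sqrt(11)/2) = 758*(-I*sqrt(22)/2) = -379*I*sqrt(22)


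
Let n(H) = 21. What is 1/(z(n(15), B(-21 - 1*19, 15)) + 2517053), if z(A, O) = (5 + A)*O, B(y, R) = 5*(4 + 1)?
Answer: 1/2517703 ≈ 3.9719e-7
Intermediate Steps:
B(y, R) = 25 (B(y, R) = 5*5 = 25)
z(A, O) = O*(5 + A)
1/(z(n(15), B(-21 - 1*19, 15)) + 2517053) = 1/(25*(5 + 21) + 2517053) = 1/(25*26 + 2517053) = 1/(650 + 2517053) = 1/2517703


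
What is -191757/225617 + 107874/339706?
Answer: -20401397592/38321724301 ≈ -0.53237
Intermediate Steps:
-191757/225617 + 107874/339706 = -191757*1/225617 + 107874*(1/339706) = -191757/225617 + 53937/169853 = -20401397592/38321724301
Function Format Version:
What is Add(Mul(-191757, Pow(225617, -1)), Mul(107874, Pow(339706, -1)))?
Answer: Rational(-20401397592, 38321724301) ≈ -0.53237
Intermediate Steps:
Add(Mul(-191757, Pow(225617, -1)), Mul(107874, Pow(339706, -1))) = Add(Mul(-191757, Rational(1, 225617)), Mul(107874, Rational(1, 339706))) = Add(Rational(-191757, 225617), Rational(53937, 169853)) = Rational(-20401397592, 38321724301)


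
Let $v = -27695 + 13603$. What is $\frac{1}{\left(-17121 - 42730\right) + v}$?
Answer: $- \frac{1}{73943} \approx -1.3524 \cdot 10^{-5}$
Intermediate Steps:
$v = -14092$
$\frac{1}{\left(-17121 - 42730\right) + v} = \frac{1}{\left(-17121 - 42730\right) - 14092} = \frac{1}{-59851 - 14092} = \frac{1}{-73943} = - \frac{1}{73943}$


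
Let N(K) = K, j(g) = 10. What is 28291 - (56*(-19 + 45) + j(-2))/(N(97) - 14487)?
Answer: 203554478/7195 ≈ 28291.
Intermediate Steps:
28291 - (56*(-19 + 45) + j(-2))/(N(97) - 14487) = 28291 - (56*(-19 + 45) + 10)/(97 - 14487) = 28291 - (56*26 + 10)/(-14390) = 28291 - (1456 + 10)*(-1)/14390 = 28291 - 1466*(-1)/14390 = 28291 - 1*(-733/7195) = 28291 + 733/7195 = 203554478/7195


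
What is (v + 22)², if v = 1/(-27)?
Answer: 351649/729 ≈ 482.37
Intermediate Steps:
v = -1/27 ≈ -0.037037
(v + 22)² = (-1/27 + 22)² = (593/27)² = 351649/729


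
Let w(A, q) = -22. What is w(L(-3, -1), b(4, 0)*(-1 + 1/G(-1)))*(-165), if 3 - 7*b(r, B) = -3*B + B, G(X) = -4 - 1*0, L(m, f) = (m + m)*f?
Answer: 3630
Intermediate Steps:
L(m, f) = 2*f*m (L(m, f) = (2*m)*f = 2*f*m)
G(X) = -4 (G(X) = -4 + 0 = -4)
b(r, B) = 3/7 + 2*B/7 (b(r, B) = 3/7 - (-3*B + B)/7 = 3/7 - (-2)*B/7 = 3/7 + 2*B/7)
w(L(-3, -1), b(4, 0)*(-1 + 1/G(-1)))*(-165) = -22*(-165) = 3630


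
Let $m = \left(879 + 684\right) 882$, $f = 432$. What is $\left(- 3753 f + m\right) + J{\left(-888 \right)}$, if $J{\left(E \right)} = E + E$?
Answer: $-244506$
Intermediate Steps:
$m = 1378566$ ($m = 1563 \cdot 882 = 1378566$)
$J{\left(E \right)} = 2 E$
$\left(- 3753 f + m\right) + J{\left(-888 \right)} = \left(\left(-3753\right) 432 + 1378566\right) + 2 \left(-888\right) = \left(-1621296 + 1378566\right) - 1776 = -242730 - 1776 = -244506$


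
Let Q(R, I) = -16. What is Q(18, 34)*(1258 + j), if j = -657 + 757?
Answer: -21728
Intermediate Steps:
j = 100
Q(18, 34)*(1258 + j) = -16*(1258 + 100) = -16*1358 = -21728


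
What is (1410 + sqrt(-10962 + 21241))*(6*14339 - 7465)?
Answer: 110782290 + 78569*sqrt(10279) ≈ 1.1875e+8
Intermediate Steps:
(1410 + sqrt(-10962 + 21241))*(6*14339 - 7465) = (1410 + sqrt(10279))*(86034 - 7465) = (1410 + sqrt(10279))*78569 = 110782290 + 78569*sqrt(10279)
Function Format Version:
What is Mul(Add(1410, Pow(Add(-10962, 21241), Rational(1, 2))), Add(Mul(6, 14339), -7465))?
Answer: Add(110782290, Mul(78569, Pow(10279, Rational(1, 2)))) ≈ 1.1875e+8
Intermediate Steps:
Mul(Add(1410, Pow(Add(-10962, 21241), Rational(1, 2))), Add(Mul(6, 14339), -7465)) = Mul(Add(1410, Pow(10279, Rational(1, 2))), Add(86034, -7465)) = Mul(Add(1410, Pow(10279, Rational(1, 2))), 78569) = Add(110782290, Mul(78569, Pow(10279, Rational(1, 2))))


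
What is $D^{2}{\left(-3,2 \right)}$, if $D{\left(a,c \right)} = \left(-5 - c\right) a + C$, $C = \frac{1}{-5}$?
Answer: $\frac{10816}{25} \approx 432.64$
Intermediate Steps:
$C = - \frac{1}{5} \approx -0.2$
$D{\left(a,c \right)} = - \frac{1}{5} + a \left(-5 - c\right)$ ($D{\left(a,c \right)} = \left(-5 - c\right) a - \frac{1}{5} = a \left(-5 - c\right) - \frac{1}{5} = - \frac{1}{5} + a \left(-5 - c\right)$)
$D^{2}{\left(-3,2 \right)} = \left(- \frac{1}{5} - -15 - \left(-3\right) 2\right)^{2} = \left(- \frac{1}{5} + 15 + 6\right)^{2} = \left(\frac{104}{5}\right)^{2} = \frac{10816}{25}$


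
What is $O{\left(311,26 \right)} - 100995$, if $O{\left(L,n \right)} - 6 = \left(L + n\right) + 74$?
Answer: $-100578$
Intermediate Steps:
$O{\left(L,n \right)} = 80 + L + n$ ($O{\left(L,n \right)} = 6 + \left(\left(L + n\right) + 74\right) = 6 + \left(74 + L + n\right) = 80 + L + n$)
$O{\left(311,26 \right)} - 100995 = \left(80 + 311 + 26\right) - 100995 = 417 - 100995 = -100578$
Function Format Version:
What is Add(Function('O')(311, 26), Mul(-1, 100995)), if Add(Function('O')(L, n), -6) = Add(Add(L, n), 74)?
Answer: -100578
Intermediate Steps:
Function('O')(L, n) = Add(80, L, n) (Function('O')(L, n) = Add(6, Add(Add(L, n), 74)) = Add(6, Add(74, L, n)) = Add(80, L, n))
Add(Function('O')(311, 26), Mul(-1, 100995)) = Add(Add(80, 311, 26), Mul(-1, 100995)) = Add(417, -100995) = -100578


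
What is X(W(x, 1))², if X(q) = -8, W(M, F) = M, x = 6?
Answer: 64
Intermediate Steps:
X(W(x, 1))² = (-8)² = 64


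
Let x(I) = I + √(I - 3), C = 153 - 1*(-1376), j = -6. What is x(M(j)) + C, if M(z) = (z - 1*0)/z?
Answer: 1530 + I*√2 ≈ 1530.0 + 1.4142*I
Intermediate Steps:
C = 1529 (C = 153 + 1376 = 1529)
M(z) = 1 (M(z) = (z + 0)/z = z/z = 1)
x(I) = I + √(-3 + I)
x(M(j)) + C = (1 + √(-3 + 1)) + 1529 = (1 + √(-2)) + 1529 = (1 + I*√2) + 1529 = 1530 + I*√2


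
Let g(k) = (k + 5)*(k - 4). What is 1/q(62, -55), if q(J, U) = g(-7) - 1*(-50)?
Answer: 1/72 ≈ 0.013889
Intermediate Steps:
g(k) = (-4 + k)*(5 + k) (g(k) = (5 + k)*(-4 + k) = (-4 + k)*(5 + k))
q(J, U) = 72 (q(J, U) = (-20 - 7 + (-7)²) - 1*(-50) = (-20 - 7 + 49) + 50 = 22 + 50 = 72)
1/q(62, -55) = 1/72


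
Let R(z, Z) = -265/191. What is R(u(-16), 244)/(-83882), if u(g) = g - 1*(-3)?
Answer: 265/16021462 ≈ 1.6540e-5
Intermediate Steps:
u(g) = 3 + g (u(g) = g + 3 = 3 + g)
R(z, Z) = -265/191 (R(z, Z) = -265*1/191 = -265/191)
R(u(-16), 244)/(-83882) = -265/191/(-83882) = -265/191*(-1/83882) = 265/16021462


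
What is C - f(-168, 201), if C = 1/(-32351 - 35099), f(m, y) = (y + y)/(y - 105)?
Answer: -2259583/539600 ≈ -4.1875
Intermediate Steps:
f(m, y) = 2*y/(-105 + y) (f(m, y) = (2*y)/(-105 + y) = 2*y/(-105 + y))
C = -1/67450 (C = 1/(-67450) = -1/67450 ≈ -1.4826e-5)
C - f(-168, 201) = -1/67450 - 2*201/(-105 + 201) = -1/67450 - 2*201/96 = -1/67450 - 1*67/16 = -1/67450 - 67/16 = -2259583/539600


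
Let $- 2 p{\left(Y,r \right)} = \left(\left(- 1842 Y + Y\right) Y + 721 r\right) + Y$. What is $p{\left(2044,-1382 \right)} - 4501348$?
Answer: $3841785929$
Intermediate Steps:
$p{\left(Y,r \right)} = - \frac{721 r}{2} - \frac{Y}{2} + \frac{1841 Y^{2}}{2}$ ($p{\left(Y,r \right)} = - \frac{\left(\left(- 1842 Y + Y\right) Y + 721 r\right) + Y}{2} = - \frac{\left(- 1841 Y Y + 721 r\right) + Y}{2} = - \frac{\left(- 1841 Y^{2} + 721 r\right) + Y}{2} = - \frac{Y - 1841 Y^{2} + 721 r}{2} = - \frac{721 r}{2} - \frac{Y}{2} + \frac{1841 Y^{2}}{2}$)
$p{\left(2044,-1382 \right)} - 4501348 = \left(\left(- \frac{721}{2}\right) \left(-1382\right) - 1022 + \frac{1841 \cdot 2044^{2}}{2}\right) - 4501348 = \left(498211 - 1022 + \frac{1841}{2} \cdot 4177936\right) - 4501348 = \left(498211 - 1022 + 3845790088\right) - 4501348 = 3846287277 - 4501348 = 3841785929$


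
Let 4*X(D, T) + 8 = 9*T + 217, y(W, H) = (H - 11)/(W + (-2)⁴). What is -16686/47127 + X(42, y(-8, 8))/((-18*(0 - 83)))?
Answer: -240066791/751015872 ≈ -0.31966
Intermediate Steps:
y(W, H) = (-11 + H)/(16 + W) (y(W, H) = (-11 + H)/(W + 16) = (-11 + H)/(16 + W))
X(D, T) = 209/4 + 9*T/4 (X(D, T) = -2 + (9*T + 217)/4 = -2 + (217 + 9*T)/4 = -2 + (217/4 + 9*T/4) = 209/4 + 9*T/4)
-16686/47127 + X(42, y(-8, 8))/((-18*(0 - 83))) = -16686/47127 + (209/4 + 9*((-11 + 8)/(16 - 8))/4)/((-18*(0 - 83))) = -16686*1/47127 + (209/4 + 9*(-3/8)/4)/((-18*(-83))) = -5562/15709 + (209/4 + 9*((⅛)*(-3))/4)/1494 = -5562/15709 + (209/4 + (9/4)*(-3/8))*(1/1494) = -5562/15709 + (209/4 - 27/32)*(1/1494) = -5562/15709 + (1645/32)*(1/1494) = -5562/15709 + 1645/47808 = -240066791/751015872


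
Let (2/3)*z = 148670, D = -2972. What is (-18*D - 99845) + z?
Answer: 176656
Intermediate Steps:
z = 223005 (z = (3/2)*148670 = 223005)
(-18*D - 99845) + z = (-18*(-2972) - 99845) + 223005 = (53496 - 99845) + 223005 = -46349 + 223005 = 176656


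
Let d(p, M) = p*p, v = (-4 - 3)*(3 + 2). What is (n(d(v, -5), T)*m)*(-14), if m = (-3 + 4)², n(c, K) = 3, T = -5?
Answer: -42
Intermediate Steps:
v = -35 (v = -7*5 = -35)
d(p, M) = p²
m = 1 (m = 1² = 1)
(n(d(v, -5), T)*m)*(-14) = (3*1)*(-14) = 3*(-14) = -42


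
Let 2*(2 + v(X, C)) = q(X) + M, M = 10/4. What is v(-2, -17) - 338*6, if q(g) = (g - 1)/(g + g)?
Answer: -16227/8 ≈ -2028.4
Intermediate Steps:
M = 5/2 (M = 10*(¼) = 5/2 ≈ 2.5000)
q(g) = (-1 + g)/(2*g) (q(g) = (-1 + g)/((2*g)) = (-1 + g)*(1/(2*g)) = (-1 + g)/(2*g))
v(X, C) = -¾ + (-1 + X)/(4*X) (v(X, C) = -2 + ((-1 + X)/(2*X) + 5/2)/2 = -2 + (5/2 + (-1 + X)/(2*X))/2 = -2 + (5/4 + (-1 + X)/(4*X)) = -¾ + (-1 + X)/(4*X))
v(-2, -17) - 338*6 = (¼)*(-1 - 2*(-2))/(-2) - 338*6 = (¼)*(-½)*(-1 + 4) - 2028 = (¼)*(-½)*3 - 2028 = -3/8 - 2028 = -16227/8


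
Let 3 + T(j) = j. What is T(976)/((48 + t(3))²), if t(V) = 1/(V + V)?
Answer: 35028/83521 ≈ 0.41939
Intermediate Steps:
t(V) = 1/(2*V)
T(j) = -3 + j
T(976)/((48 + t(3))²) = (-3 + 976)/((48 + (½)/3)²) = 973/((48 + (½)*(⅓))²) = 973/((48 + ⅙)²) = 973/((289/6)²) = 973/(83521/36) = 973*(36/83521) = 35028/83521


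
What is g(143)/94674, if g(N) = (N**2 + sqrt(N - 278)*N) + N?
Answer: 3432/15779 + 143*I*sqrt(15)/31558 ≈ 0.2175 + 0.01755*I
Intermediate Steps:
g(N) = N + N**2 + N*sqrt(-278 + N) (g(N) = (N**2 + sqrt(-278 + N)*N) + N = (N**2 + N*sqrt(-278 + N)) + N = N + N**2 + N*sqrt(-278 + N))
g(143)/94674 = (143*(1 + 143 + sqrt(-278 + 143)))/94674 = (143*(1 + 143 + sqrt(-135)))*(1/94674) = (143*(1 + 143 + 3*I*sqrt(15)))*(1/94674) = (143*(144 + 3*I*sqrt(15)))*(1/94674) = (20592 + 429*I*sqrt(15))*(1/94674) = 3432/15779 + 143*I*sqrt(15)/31558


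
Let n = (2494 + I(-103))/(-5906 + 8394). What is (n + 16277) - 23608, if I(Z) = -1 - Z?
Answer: -4559233/622 ≈ -7330.0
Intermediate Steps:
n = 649/622 (n = (2494 + (-1 - 1*(-103)))/(-5906 + 8394) = (2494 + (-1 + 103))/2488 = (2494 + 102)*(1/2488) = 2596*(1/2488) = 649/622 ≈ 1.0434)
(n + 16277) - 23608 = (649/622 + 16277) - 23608 = 10124943/622 - 23608 = -4559233/622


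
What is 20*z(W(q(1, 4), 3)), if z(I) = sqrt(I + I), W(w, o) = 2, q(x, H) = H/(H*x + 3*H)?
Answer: 40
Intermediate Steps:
q(x, H) = H/(3*H + H*x)
z(I) = sqrt(2)*sqrt(I) (z(I) = sqrt(2*I) = sqrt(2)*sqrt(I))
20*z(W(q(1, 4), 3)) = 20*(sqrt(2)*sqrt(2)) = 20*2 = 40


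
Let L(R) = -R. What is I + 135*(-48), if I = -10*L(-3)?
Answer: -6510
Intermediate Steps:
I = -30 (I = -(-10)*(-3) = -10*3 = -30)
I + 135*(-48) = -30 + 135*(-48) = -30 - 6480 = -6510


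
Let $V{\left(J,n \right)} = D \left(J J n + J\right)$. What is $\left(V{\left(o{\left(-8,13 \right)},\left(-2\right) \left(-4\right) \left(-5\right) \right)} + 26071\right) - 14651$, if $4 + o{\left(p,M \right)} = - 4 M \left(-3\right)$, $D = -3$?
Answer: $2783444$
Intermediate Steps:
$o{\left(p,M \right)} = -4 + 12 M$ ($o{\left(p,M \right)} = -4 + - 4 M \left(-3\right) = -4 + 12 M$)
$V{\left(J,n \right)} = - 3 J - 3 n J^{2}$ ($V{\left(J,n \right)} = - 3 \left(J J n + J\right) = - 3 \left(J^{2} n + J\right) = - 3 \left(n J^{2} + J\right) = - 3 \left(J + n J^{2}\right) = - 3 J - 3 n J^{2}$)
$\left(V{\left(o{\left(-8,13 \right)},\left(-2\right) \left(-4\right) \left(-5\right) \right)} + 26071\right) - 14651 = \left(- 3 \left(-4 + 12 \cdot 13\right) \left(1 + \left(-4 + 12 \cdot 13\right) \left(-2\right) \left(-4\right) \left(-5\right)\right) + 26071\right) - 14651 = \left(- 3 \left(-4 + 156\right) \left(1 + \left(-4 + 156\right) 8 \left(-5\right)\right) + 26071\right) - 14651 = \left(\left(-3\right) 152 \left(1 + 152 \left(-40\right)\right) + 26071\right) - 14651 = \left(\left(-3\right) 152 \left(1 - 6080\right) + 26071\right) - 14651 = \left(\left(-3\right) 152 \left(-6079\right) + 26071\right) - 14651 = \left(2772024 + 26071\right) - 14651 = 2798095 - 14651 = 2783444$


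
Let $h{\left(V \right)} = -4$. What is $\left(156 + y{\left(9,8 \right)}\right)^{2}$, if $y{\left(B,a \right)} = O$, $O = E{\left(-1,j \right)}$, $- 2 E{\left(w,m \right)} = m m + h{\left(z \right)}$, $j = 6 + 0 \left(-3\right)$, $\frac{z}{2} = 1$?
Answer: $19600$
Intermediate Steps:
$z = 2$ ($z = 2 \cdot 1 = 2$)
$j = 6$ ($j = 6 + 0 = 6$)
$E{\left(w,m \right)} = 2 - \frac{m^{2}}{2}$ ($E{\left(w,m \right)} = - \frac{m m - 4}{2} = - \frac{m^{2} - 4}{2} = - \frac{-4 + m^{2}}{2} = 2 - \frac{m^{2}}{2}$)
$O = -16$ ($O = 2 - \frac{6^{2}}{2} = 2 - 18 = -16$)
$y{\left(B,a \right)} = -16$
$\left(156 + y{\left(9,8 \right)}\right)^{2} = \left(156 - 16\right)^{2} = 140^{2} = 19600$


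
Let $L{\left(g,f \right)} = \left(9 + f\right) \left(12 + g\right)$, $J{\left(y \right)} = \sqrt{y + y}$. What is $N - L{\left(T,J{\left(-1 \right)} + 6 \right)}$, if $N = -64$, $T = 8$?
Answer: $-364 - 20 i \sqrt{2} \approx -364.0 - 28.284 i$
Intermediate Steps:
$J{\left(y \right)} = \sqrt{2} \sqrt{y}$ ($J{\left(y \right)} = \sqrt{2 y} = \sqrt{2} \sqrt{y}$)
$N - L{\left(T,J{\left(-1 \right)} + 6 \right)} = -64 - \left(108 + 9 \cdot 8 + 12 \left(\sqrt{2} \sqrt{-1} + 6\right) + \left(\sqrt{2} \sqrt{-1} + 6\right) 8\right) = -64 - \left(108 + 72 + 12 \left(\sqrt{2} i + 6\right) + \left(\sqrt{2} i + 6\right) 8\right) = -64 - \left(108 + 72 + 12 \left(i \sqrt{2} + 6\right) + \left(i \sqrt{2} + 6\right) 8\right) = -64 - \left(108 + 72 + 12 \left(6 + i \sqrt{2}\right) + \left(6 + i \sqrt{2}\right) 8\right) = -64 - \left(108 + 72 + \left(72 + 12 i \sqrt{2}\right) + \left(48 + 8 i \sqrt{2}\right)\right) = -64 - \left(300 + 20 i \sqrt{2}\right) = -364 - 20 i \sqrt{2}$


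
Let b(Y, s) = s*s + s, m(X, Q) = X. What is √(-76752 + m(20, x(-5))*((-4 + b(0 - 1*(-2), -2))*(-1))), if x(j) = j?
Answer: 2*I*√19178 ≈ 276.97*I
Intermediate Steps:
b(Y, s) = s + s² (b(Y, s) = s² + s = s + s²)
√(-76752 + m(20, x(-5))*((-4 + b(0 - 1*(-2), -2))*(-1))) = √(-76752 + 20*((-4 - 2*(1 - 2))*(-1))) = √(-76752 + 20*((-4 - 2*(-1))*(-1))) = √(-76752 + 20*((-4 + 2)*(-1))) = √(-76752 + 20*(-2*(-1))) = √(-76752 + 20*2) = √(-76752 + 40) = √(-76712) = 2*I*√19178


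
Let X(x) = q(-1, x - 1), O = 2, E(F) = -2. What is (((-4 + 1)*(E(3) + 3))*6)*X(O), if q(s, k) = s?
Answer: 18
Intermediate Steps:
X(x) = -1
(((-4 + 1)*(E(3) + 3))*6)*X(O) = (((-4 + 1)*(-2 + 3))*6)*(-1) = (-3*1*6)*(-1) = -3*6*(-1) = -18*(-1) = 18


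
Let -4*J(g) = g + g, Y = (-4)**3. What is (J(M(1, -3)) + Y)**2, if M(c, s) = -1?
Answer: 16129/4 ≈ 4032.3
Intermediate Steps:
Y = -64
J(g) = -g/2 (J(g) = -(g + g)/4 = -g/2)
(J(M(1, -3)) + Y)**2 = (-1/2*(-1) - 64)**2 = (1/2 - 64)**2 = (-127/2)**2 = 16129/4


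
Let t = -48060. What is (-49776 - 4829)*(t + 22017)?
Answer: 1422078015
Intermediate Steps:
(-49776 - 4829)*(t + 22017) = (-49776 - 4829)*(-48060 + 22017) = -54605*(-26043) = 1422078015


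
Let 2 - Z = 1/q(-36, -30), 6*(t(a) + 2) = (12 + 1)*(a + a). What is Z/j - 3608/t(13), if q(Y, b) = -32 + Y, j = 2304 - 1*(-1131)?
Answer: -2528247589/38073540 ≈ -66.404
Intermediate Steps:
j = 3435 (j = 2304 + 1131 = 3435)
t(a) = -2 + 13*a/3 (t(a) = -2 + ((12 + 1)*(a + a))/6 = -2 + (13*(2*a))/6 = -2 + (26*a)/6 = -2 + 13*a/3)
Z = 137/68 (Z = 2 - 1/(-32 - 36) = 2 - 1/(-68) = 2 - 1*(-1/68) = 2 + 1/68 = 137/68 ≈ 2.0147)
Z/j - 3608/t(13) = (137/68)/3435 - 3608/(-2 + (13/3)*13) = (137/68)*(1/3435) - 3608/(-2 + 169/3) = 137/233580 - 3608/163/3 = 137/233580 - 3608*3/163 = 137/233580 - 10824/163 = -2528247589/38073540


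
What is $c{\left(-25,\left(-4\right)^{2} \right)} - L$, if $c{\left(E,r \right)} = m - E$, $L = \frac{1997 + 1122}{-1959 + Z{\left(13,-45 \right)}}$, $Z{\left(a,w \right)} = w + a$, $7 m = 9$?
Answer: $\frac{388177}{13937} \approx 27.852$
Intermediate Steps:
$m = \frac{9}{7}$ ($m = \frac{1}{7} \cdot 9 = \frac{9}{7} \approx 1.2857$)
$Z{\left(a,w \right)} = a + w$
$L = - \frac{3119}{1991}$ ($L = \frac{1997 + 1122}{-1959 + \left(13 - 45\right)} = \frac{3119}{-1959 - 32} = \frac{3119}{-1991} = 3119 \left(- \frac{1}{1991}\right) = - \frac{3119}{1991} \approx -1.5665$)
$c{\left(E,r \right)} = \frac{9}{7} - E$
$c{\left(-25,\left(-4\right)^{2} \right)} - L = \left(\frac{9}{7} - -25\right) - - \frac{3119}{1991} = \left(\frac{9}{7} + 25\right) + \frac{3119}{1991} = \frac{184}{7} + \frac{3119}{1991} = \frac{388177}{13937}$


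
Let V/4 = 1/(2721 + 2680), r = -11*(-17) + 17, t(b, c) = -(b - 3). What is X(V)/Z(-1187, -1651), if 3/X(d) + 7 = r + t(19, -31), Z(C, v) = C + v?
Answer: -1/171226 ≈ -5.8402e-6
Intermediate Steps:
t(b, c) = 3 - b (t(b, c) = -(-3 + b) = 3 - b)
r = 204 (r = 187 + 17 = 204)
V = 4/5401 (V = 4/(2721 + 2680) = 4/5401 ≈ 0.00074060)
X(d) = 3/181 (X(d) = 3/(-7 + (204 + (3 - 1*19))) = 3/(-7 + (204 + (3 - 19))) = 3/(-7 + (204 - 16)) = 3/(-7 + 188) = 3/181)
X(V)/Z(-1187, -1651) = 3/(181*(-1187 - 1651)) = (3/181)/(-2838) = (3/181)*(-1/2838) = -1/171226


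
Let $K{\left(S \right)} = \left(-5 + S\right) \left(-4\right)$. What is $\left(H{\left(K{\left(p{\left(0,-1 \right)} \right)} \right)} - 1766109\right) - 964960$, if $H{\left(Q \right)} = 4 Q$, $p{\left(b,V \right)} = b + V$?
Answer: $-2730973$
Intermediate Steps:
$p{\left(b,V \right)} = V + b$
$K{\left(S \right)} = 20 - 4 S$
$\left(H{\left(K{\left(p{\left(0,-1 \right)} \right)} \right)} - 1766109\right) - 964960 = \left(4 \left(20 - 4 \left(-1 + 0\right)\right) - 1766109\right) - 964960 = \left(4 \left(20 - -4\right) - 1766109\right) - 964960 = \left(4 \left(20 + 4\right) - 1766109\right) - 964960 = \left(4 \cdot 24 - 1766109\right) - 964960 = \left(96 - 1766109\right) - 964960 = -1766013 - 964960 = -2730973$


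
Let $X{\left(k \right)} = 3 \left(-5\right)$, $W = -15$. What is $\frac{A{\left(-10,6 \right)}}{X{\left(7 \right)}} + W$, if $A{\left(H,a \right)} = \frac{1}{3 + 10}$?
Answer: $- \frac{2926}{195} \approx -15.005$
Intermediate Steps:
$X{\left(k \right)} = -15$
$A{\left(H,a \right)} = \frac{1}{13}$
$\frac{A{\left(-10,6 \right)}}{X{\left(7 \right)}} + W = \frac{1}{13 \left(-15\right)} - 15 = \frac{1}{13} \left(- \frac{1}{15}\right) - 15 = - \frac{1}{195} - 15 = - \frac{2926}{195}$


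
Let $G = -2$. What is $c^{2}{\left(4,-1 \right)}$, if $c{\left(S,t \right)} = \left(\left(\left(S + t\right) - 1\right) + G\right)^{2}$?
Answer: $0$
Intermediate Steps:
$c{\left(S,t \right)} = \left(-3 + S + t\right)^{2}$ ($c{\left(S,t \right)} = \left(\left(\left(S + t\right) - 1\right) - 2\right)^{2} = \left(\left(-1 + S + t\right) - 2\right)^{2} = \left(-3 + S + t\right)^{2}$)
$c^{2}{\left(4,-1 \right)} = \left(\left(-3 + 4 - 1\right)^{2}\right)^{2} = \left(0^{2}\right)^{2} = 0^{2} = 0$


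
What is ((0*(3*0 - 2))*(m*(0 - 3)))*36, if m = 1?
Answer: 0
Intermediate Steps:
((0*(3*0 - 2))*(m*(0 - 3)))*36 = ((0*(3*0 - 2))*(1*(0 - 3)))*36 = ((0*(0 - 2))*(1*(-3)))*36 = ((0*(-2))*(-3))*36 = (0*(-3))*36 = 0*36 = 0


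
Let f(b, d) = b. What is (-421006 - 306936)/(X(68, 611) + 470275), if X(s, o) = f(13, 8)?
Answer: -363971/235144 ≈ -1.5479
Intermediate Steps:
X(s, o) = 13
(-421006 - 306936)/(X(68, 611) + 470275) = (-421006 - 306936)/(13 + 470275) = -727942/470288 = -727942*1/470288 = -363971/235144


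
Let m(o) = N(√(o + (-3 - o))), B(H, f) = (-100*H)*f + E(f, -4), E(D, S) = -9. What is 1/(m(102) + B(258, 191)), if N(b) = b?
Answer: -1642603/8094433846828 - I*√3/24283301540484 ≈ -2.0293e-7 - 7.1327e-14*I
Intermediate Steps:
B(H, f) = -9 - 100*H*f (B(H, f) = (-100*H)*f - 9 = -100*H*f - 9 = -9 - 100*H*f)
m(o) = I*√3 (m(o) = √(o + (-3 - o)) = √(-3) = I*√3)
1/(m(102) + B(258, 191)) = 1/(I*√3 + (-9 - 100*258*191)) = 1/(I*√3 + (-9 - 4927800)) = 1/(I*√3 - 4927809) = 1/(-4927809 + I*√3)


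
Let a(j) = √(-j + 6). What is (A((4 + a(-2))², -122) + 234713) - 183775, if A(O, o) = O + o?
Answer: 50840 + 16*√2 ≈ 50863.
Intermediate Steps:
a(j) = √(6 - j)
(A((4 + a(-2))², -122) + 234713) - 183775 = (((4 + √(6 - 1*(-2)))² - 122) + 234713) - 183775 = (((4 + √(6 + 2))² - 122) + 234713) - 183775 = (((4 + √8)² - 122) + 234713) - 183775 = (((4 + 2*√2)² - 122) + 234713) - 183775 = ((-122 + (4 + 2*√2)²) + 234713) - 183775 = (234591 + (4 + 2*√2)²) - 183775 = 50816 + (4 + 2*√2)²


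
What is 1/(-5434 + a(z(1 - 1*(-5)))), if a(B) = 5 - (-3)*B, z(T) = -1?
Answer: -1/5432 ≈ -0.00018409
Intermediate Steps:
a(B) = 5 + 3*B
1/(-5434 + a(z(1 - 1*(-5)))) = 1/(-5434 + (5 + 3*(-1))) = 1/(-5434 + (5 - 3)) = 1/(-5434 + 2) = 1/(-5432) = -1/5432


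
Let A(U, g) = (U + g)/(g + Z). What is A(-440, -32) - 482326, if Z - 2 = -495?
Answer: -253220678/525 ≈ -4.8233e+5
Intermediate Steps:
Z = -493 (Z = 2 - 495 = -493)
A(U, g) = (U + g)/(-493 + g) (A(U, g) = (U + g)/(g - 493) = (U + g)/(-493 + g))
A(-440, -32) - 482326 = (-440 - 32)/(-493 - 32) - 482326 = -472/(-525) - 482326 = -1/525*(-472) - 482326 = 472/525 - 482326 = -253220678/525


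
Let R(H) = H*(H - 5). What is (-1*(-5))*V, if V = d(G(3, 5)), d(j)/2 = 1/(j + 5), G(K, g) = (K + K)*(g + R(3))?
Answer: -10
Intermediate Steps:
R(H) = H*(-5 + H)
G(K, g) = 2*K*(-6 + g) (G(K, g) = (K + K)*(g + 3*(-5 + 3)) = (2*K)*(g + 3*(-2)) = (2*K)*(g - 6) = (2*K)*(-6 + g) = 2*K*(-6 + g))
d(j) = 2/(5 + j) (d(j) = 2/(j + 5) = 2/(5 + j))
V = -2 (V = 2/(5 + 2*3*(-6 + 5)) = 2/(5 + 2*3*(-1)) = 2/(5 - 6) = 2/(-1) = 2*(-1) = -2)
(-1*(-5))*V = -1*(-5)*(-2) = 5*(-2) = -10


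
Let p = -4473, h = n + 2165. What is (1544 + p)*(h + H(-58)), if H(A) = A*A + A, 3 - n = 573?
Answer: -14355029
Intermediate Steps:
n = -570 (n = 3 - 1*573 = 3 - 573 = -570)
H(A) = A + A**2 (H(A) = A**2 + A = A + A**2)
h = 1595 (h = -570 + 2165 = 1595)
(1544 + p)*(h + H(-58)) = (1544 - 4473)*(1595 - 58*(1 - 58)) = -2929*(1595 - 58*(-57)) = -2929*(1595 + 3306) = -2929*4901 = -14355029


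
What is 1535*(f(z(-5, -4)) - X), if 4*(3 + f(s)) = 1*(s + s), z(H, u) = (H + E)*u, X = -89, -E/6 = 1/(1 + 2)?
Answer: 153500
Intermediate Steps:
E = -2 (E = -6/(1 + 2) = -6/3 = -6*1/3 = -2)
z(H, u) = u*(-2 + H) (z(H, u) = (H - 2)*u = (-2 + H)*u = u*(-2 + H))
f(s) = -3 + s/2 (f(s) = -3 + (1*(s + s))/4 = -3 + (1*(2*s))/4 = -3 + (2*s)/4 = -3 + s/2)
1535*(f(z(-5, -4)) - X) = 1535*((-3 + (-4*(-2 - 5))/2) - 1*(-89)) = 1535*((-3 + (-4*(-7))/2) + 89) = 1535*((-3 + (1/2)*28) + 89) = 1535*((-3 + 14) + 89) = 1535*(11 + 89) = 1535*100 = 153500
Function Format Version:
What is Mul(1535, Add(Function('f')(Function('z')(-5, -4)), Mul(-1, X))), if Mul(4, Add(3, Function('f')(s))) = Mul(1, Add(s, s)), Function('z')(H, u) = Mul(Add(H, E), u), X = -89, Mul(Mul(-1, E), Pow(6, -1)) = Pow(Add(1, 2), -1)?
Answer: 153500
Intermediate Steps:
E = -2 (E = Mul(-6, Pow(Add(1, 2), -1)) = Mul(-6, Pow(3, -1)) = Mul(-6, Rational(1, 3)) = -2)
Function('z')(H, u) = Mul(u, Add(-2, H)) (Function('z')(H, u) = Mul(Add(H, -2), u) = Mul(Add(-2, H), u) = Mul(u, Add(-2, H)))
Function('f')(s) = Add(-3, Mul(Rational(1, 2), s)) (Function('f')(s) = Add(-3, Mul(Rational(1, 4), Mul(1, Add(s, s)))) = Add(-3, Mul(Rational(1, 4), Mul(1, Mul(2, s)))) = Add(-3, Mul(Rational(1, 4), Mul(2, s))) = Add(-3, Mul(Rational(1, 2), s)))
Mul(1535, Add(Function('f')(Function('z')(-5, -4)), Mul(-1, X))) = Mul(1535, Add(Add(-3, Mul(Rational(1, 2), Mul(-4, Add(-2, -5)))), Mul(-1, -89))) = Mul(1535, Add(Add(-3, Mul(Rational(1, 2), Mul(-4, -7))), 89)) = Mul(1535, Add(Add(-3, Mul(Rational(1, 2), 28)), 89)) = Mul(1535, Add(Add(-3, 14), 89)) = Mul(1535, Add(11, 89)) = Mul(1535, 100) = 153500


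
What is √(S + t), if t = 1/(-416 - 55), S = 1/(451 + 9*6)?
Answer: I*√8087070/237855 ≈ 0.011956*I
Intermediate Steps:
S = 1/505 (S = 1/(451 + 54) = 1/505 ≈ 0.0019802)
t = -1/471 (t = 1/(-471) = -1/471 ≈ -0.0021231)
√(S + t) = √(1/505 - 1/471) = √(-34/237855) = I*√8087070/237855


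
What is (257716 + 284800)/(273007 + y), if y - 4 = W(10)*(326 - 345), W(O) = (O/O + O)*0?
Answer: 542516/273011 ≈ 1.9872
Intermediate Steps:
W(O) = 0 (W(O) = (1 + O)*0 = 0)
y = 4 (y = 4 + 0*(326 - 345) = 4 + 0*(-19) = 4 + 0 = 4)
(257716 + 284800)/(273007 + y) = (257716 + 284800)/(273007 + 4) = 542516/273011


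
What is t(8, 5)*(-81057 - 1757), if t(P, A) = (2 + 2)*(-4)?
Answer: 1325024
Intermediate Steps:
t(P, A) = -16 (t(P, A) = 4*(-4) = -16)
t(8, 5)*(-81057 - 1757) = -16*(-81057 - 1757) = -16*(-82814) = 1325024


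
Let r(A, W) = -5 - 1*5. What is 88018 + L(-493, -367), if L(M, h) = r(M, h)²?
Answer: 88118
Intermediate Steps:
r(A, W) = -10 (r(A, W) = -5 - 5 = -10)
L(M, h) = 100 (L(M, h) = (-10)² = 100)
88018 + L(-493, -367) = 88018 + 100 = 88118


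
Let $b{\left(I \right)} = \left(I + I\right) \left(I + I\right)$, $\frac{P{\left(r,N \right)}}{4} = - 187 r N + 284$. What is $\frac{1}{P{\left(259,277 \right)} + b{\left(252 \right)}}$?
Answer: $- \frac{1}{53408612} \approx -1.8724 \cdot 10^{-8}$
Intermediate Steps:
$P{\left(r,N \right)} = 1136 - 748 N r$ ($P{\left(r,N \right)} = 4 \left(- 187 r N + 284\right) = 4 \left(- 187 N r + 284\right) = 4 \left(284 - 187 N r\right) = 1136 - 748 N r$)
$b{\left(I \right)} = 4 I^{2}$ ($b{\left(I \right)} = 2 I 2 I = 4 I^{2}$)
$\frac{1}{P{\left(259,277 \right)} + b{\left(252 \right)}} = \frac{1}{\left(1136 - 207196 \cdot 259\right) + 4 \cdot 252^{2}} = \frac{1}{\left(1136 - 53663764\right) + 4 \cdot 63504} = \frac{1}{-53662628 + 254016} = \frac{1}{-53408612} = - \frac{1}{53408612}$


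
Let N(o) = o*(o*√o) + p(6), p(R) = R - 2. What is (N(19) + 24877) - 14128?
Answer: 10753 + 361*√19 ≈ 12327.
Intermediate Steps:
p(R) = -2 + R
N(o) = 4 + o^(5/2) (N(o) = o*(o*√o) + (-2 + 6) = o*o^(3/2) + 4 = o^(5/2) + 4 = 4 + o^(5/2))
(N(19) + 24877) - 14128 = ((4 + 19^(5/2)) + 24877) - 14128 = ((4 + 361*√19) + 24877) - 14128 = (24881 + 361*√19) - 14128 = 10753 + 361*√19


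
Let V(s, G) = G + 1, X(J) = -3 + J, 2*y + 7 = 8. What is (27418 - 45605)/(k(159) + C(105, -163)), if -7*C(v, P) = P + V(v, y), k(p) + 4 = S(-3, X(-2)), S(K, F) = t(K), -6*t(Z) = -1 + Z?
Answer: -763854/829 ≈ -921.42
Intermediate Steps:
y = ½ (y = -7/2 + (½)*8 = -7/2 + 4 = ½ ≈ 0.50000)
t(Z) = ⅙ - Z/6 (t(Z) = -(-1 + Z)/6 = ⅙ - Z/6)
S(K, F) = ⅙ - K/6
k(p) = -10/3 (k(p) = -4 + (⅙ - ⅙*(-3)) = -4 + (⅙ + ½) = -4 + ⅔ = -10/3)
V(s, G) = 1 + G
C(v, P) = -3/14 - P/7 (C(v, P) = -(P + (1 + ½))/7 = -(P + 3/2)/7 = -(3/2 + P)/7 = -3/14 - P/7)
(27418 - 45605)/(k(159) + C(105, -163)) = (27418 - 45605)/(-10/3 + (-3/14 - ⅐*(-163))) = -18187/(-10/3 + (-3/14 + 163/7)) = -18187/(-10/3 + 323/14) = -18187/829/42 = -18187*42/829 = -763854/829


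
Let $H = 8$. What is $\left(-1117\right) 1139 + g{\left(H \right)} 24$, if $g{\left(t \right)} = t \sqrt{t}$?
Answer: $-1272263 + 384 \sqrt{2} \approx -1.2717 \cdot 10^{6}$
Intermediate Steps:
$g{\left(t \right)} = t^{\frac{3}{2}}$
$\left(-1117\right) 1139 + g{\left(H \right)} 24 = \left(-1117\right) 1139 + 8^{\frac{3}{2}} \cdot 24 = -1272263 + 16 \sqrt{2} \cdot 24 = -1272263 + 384 \sqrt{2}$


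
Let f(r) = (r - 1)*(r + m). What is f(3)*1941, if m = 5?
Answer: 31056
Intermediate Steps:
f(r) = (-1 + r)*(5 + r) (f(r) = (r - 1)*(r + 5) = (-1 + r)*(5 + r))
f(3)*1941 = (-5 + 3² + 4*3)*1941 = (-5 + 9 + 12)*1941 = 16*1941 = 31056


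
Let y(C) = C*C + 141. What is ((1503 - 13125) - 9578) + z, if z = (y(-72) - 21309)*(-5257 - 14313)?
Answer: 312785680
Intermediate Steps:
y(C) = 141 + C**2 (y(C) = C**2 + 141 = 141 + C**2)
z = 312806880 (z = ((141 + (-72)**2) - 21309)*(-5257 - 14313) = ((141 + 5184) - 21309)*(-19570) = (5325 - 21309)*(-19570) = -15984*(-19570) = 312806880)
((1503 - 13125) - 9578) + z = ((1503 - 13125) - 9578) + 312806880 = (-11622 - 9578) + 312806880 = -21200 + 312806880 = 312785680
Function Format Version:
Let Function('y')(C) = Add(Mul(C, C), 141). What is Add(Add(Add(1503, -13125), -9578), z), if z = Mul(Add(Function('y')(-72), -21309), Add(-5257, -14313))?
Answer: 312785680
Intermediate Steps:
Function('y')(C) = Add(141, Pow(C, 2)) (Function('y')(C) = Add(Pow(C, 2), 141) = Add(141, Pow(C, 2)))
z = 312806880 (z = Mul(Add(Add(141, Pow(-72, 2)), -21309), Add(-5257, -14313)) = Mul(Add(Add(141, 5184), -21309), -19570) = Mul(Add(5325, -21309), -19570) = Mul(-15984, -19570) = 312806880)
Add(Add(Add(1503, -13125), -9578), z) = Add(Add(Add(1503, -13125), -9578), 312806880) = Add(Add(-11622, -9578), 312806880) = Add(-21200, 312806880) = 312785680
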